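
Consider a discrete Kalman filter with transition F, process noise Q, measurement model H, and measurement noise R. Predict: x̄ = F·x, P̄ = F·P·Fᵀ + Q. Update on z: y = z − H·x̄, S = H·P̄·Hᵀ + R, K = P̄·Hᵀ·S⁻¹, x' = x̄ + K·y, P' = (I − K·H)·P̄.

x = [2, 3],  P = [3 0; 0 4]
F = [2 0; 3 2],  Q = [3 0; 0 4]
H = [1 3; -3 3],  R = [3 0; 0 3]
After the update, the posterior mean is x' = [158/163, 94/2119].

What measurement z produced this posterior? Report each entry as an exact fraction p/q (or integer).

z = [1, -3]

x̄ = F·x = [4, 12]
P̄ = F·P·Fᵀ + Q = [15 18; 18 47]
S = H·P̄·Hᵀ + R = [549 270; 270 237]
K = P̄·Hᵀ·S⁻¹ = [119/489 -39/163; 1577/6357 179/2119]
x' − x̄ = [-494/163, -25334/2119] = K·y
y = (KᵀK)⁻¹·Kᵀ·(x' − x̄) = [-39, -27]
z = y + H·x̄ = [-39, -27] + [40, 24] = [1, -3]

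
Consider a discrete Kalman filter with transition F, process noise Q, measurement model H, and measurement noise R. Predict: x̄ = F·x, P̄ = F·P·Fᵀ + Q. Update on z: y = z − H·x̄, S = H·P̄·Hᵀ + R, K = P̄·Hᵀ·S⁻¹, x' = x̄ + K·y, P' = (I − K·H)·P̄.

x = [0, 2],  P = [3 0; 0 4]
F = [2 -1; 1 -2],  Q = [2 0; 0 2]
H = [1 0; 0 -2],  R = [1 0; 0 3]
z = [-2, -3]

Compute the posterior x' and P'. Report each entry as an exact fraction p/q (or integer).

x' = [-130/79, 90/79]
P' = [782/869 42/869; 42/869 609/869]

x̄ = F·x = [-2, -4]
P̄ = F·P·Fᵀ + Q = [18 14; 14 21]
y = z − H·x̄ = [0, -11]
S = H·P̄·Hᵀ + R = [19 -28; -28 87]
K = P̄·Hᵀ·S⁻¹ = [782/869 -28/869; 42/869 -406/869]
x' = x̄ + K·y = [-130/79, 90/79]
P' = (I − K·H)·P̄ = [782/869 42/869; 42/869 609/869]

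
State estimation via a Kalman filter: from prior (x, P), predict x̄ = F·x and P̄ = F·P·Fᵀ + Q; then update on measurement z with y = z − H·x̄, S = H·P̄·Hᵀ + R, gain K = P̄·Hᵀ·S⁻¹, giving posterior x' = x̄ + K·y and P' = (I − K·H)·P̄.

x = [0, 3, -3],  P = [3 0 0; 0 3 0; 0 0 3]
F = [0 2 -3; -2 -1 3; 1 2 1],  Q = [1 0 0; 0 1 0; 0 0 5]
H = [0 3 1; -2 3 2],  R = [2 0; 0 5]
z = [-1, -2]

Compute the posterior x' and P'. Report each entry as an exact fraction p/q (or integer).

x̄ = F·x = [15, -12, 3]
P̄ = F·P·Fᵀ + Q = [40 -33 3; -33 43 -3; 3 -3 23]
y = z − H·x̄ = [32, 58]
S = H·P̄·Hᵀ + R = [394 598; 598 980]
K = P̄·Hᵀ·S⁻¹ = [4687/14258 -5377/14258; 5229/14258 -441/14258; -2409/14258 1921/14258]
x' = x̄ + K·y = [25994/7129, -14673/7129, 38552/7129]
P' = (I − K·H)·P̄ = [90051/14258 -44823/14258 143843/14258; -44823/14258 37589/14258 -102309/14258; 143843/14258 -102309/14258 302109/14258]

x' = [25994/7129, -14673/7129, 38552/7129]
P' = [90051/14258 -44823/14258 143843/14258; -44823/14258 37589/14258 -102309/14258; 143843/14258 -102309/14258 302109/14258]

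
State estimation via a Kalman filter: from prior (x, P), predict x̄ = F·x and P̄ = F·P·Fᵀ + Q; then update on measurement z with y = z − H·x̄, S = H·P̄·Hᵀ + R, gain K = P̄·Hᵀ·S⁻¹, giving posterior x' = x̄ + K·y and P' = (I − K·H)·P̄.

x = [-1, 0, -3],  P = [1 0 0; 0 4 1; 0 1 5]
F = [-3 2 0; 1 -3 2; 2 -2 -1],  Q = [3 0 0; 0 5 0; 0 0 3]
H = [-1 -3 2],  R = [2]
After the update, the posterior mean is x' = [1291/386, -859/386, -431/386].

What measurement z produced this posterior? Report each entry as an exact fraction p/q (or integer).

z = [1]

x̄ = F·x = [3, -7, 1]
P̄ = F·P·Fᵀ + Q = [28 -23 -24; -23 50 15; -24 15 32]
S = H·P̄·Hᵀ + R = [386]
K = P̄·Hᵀ·S⁻¹ = [-7/386; -97/386; 43/386]
x' − x̄ = [133/386, 1843/386, -817/386] = K·y
y = (KᵀK)⁻¹·Kᵀ·(x' − x̄) = [-19]
z = y + H·x̄ = [-19] + [20] = [1]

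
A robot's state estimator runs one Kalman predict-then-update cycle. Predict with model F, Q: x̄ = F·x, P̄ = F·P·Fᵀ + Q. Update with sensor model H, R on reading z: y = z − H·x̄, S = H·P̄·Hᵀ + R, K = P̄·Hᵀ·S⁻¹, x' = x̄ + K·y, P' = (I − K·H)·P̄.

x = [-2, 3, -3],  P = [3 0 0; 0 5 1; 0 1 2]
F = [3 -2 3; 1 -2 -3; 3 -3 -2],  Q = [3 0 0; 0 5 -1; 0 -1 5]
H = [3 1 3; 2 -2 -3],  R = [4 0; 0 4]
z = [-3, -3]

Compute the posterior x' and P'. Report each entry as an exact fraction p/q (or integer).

x' = [-2677409/2043707, 97789/2043707, 400863/2043707]
P' = [954931/2043707 1778715/2043707 -996824/2043707; 1778715/2043707 10153259/2043707 -5117524/2043707; -996824/2043707 -5117524/2043707 3042060/2043707]

x̄ = F·x = [-21, 1, -9]
P̄ = F·P·Fᵀ + Q = [56 11 40; 11 58 63; 40 63 97]
y = z − H·x̄ = [86, 14]
S = H·P̄·Hᵀ + R = [2603 -1384; -1384 1521]
K = P̄·Hᵀ·S⁻¹ = [413259/2043707 335726/2043707; 34208/2043707 -349129/2043707; 254546/2043707 -221195/2043707]
x' = x̄ + K·y = [-2677409/2043707, 97789/2043707, 400863/2043707]
P' = (I − K·H)·P̄ = [954931/2043707 1778715/2043707 -996824/2043707; 1778715/2043707 10153259/2043707 -5117524/2043707; -996824/2043707 -5117524/2043707 3042060/2043707]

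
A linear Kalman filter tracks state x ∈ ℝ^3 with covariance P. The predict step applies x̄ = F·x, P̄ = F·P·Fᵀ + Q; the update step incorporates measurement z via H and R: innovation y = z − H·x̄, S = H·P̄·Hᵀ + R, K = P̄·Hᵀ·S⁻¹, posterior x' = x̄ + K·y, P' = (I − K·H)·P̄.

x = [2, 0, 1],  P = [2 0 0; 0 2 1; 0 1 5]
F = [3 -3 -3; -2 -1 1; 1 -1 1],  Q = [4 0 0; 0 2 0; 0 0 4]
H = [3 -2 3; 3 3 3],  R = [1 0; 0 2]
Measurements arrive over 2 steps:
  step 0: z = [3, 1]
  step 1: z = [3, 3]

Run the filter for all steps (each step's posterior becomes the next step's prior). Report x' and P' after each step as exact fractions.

step 0: x' = [-619461/277793, -115779/277793, 823119/277793], P' = [2756282/277793 -4038/277793 -2738526/277793; -4038/277793 32970/277793 7658/277793; -2738526/277793 7658/277793 2741726/277793]
step 1: x' = [80463469/816558688, 461118187/19597408512, 741460439/816558688], P' = [161061291/51034918 -53088151/1224838032 -158394383/51034918; -53088151/1224838032 3435855407/29396112768 67908427/1224838032; -158394383/51034918 67908427/1224838032 159557859/51034918]

step 0: x̄ = F·x = [3, -3, 3]
step 0: P̄ = F·P·Fᵀ + Q = [103 -21 -3; -21 15 1; -3 1 11]
step 0: y = z − H·x̄ = [-21, -8]
step 0: S = H·P̄·Hᵀ + R = [1273 822; 822 749]
step 0: K = P̄·Hᵀ·S⁻¹ = [61344/277793 20577/277793; -55080/277793 54885/277793; -5716/277793 16287/277793]
step 0: x' = x̄ + K·y = [-619461/277793, -115779/277793, 823119/277793]
step 0: P' = (I − K·H)·P̄ = [2756282/277793 -4038/277793 -2738526/277793; -4038/277793 32970/277793 7658/277793; -2738526/277793 7658/277793 2741726/277793]
step 1: x̄ = F·x = [-3980403/277793, 2177820/277793, 319437/277793]
step 1: P̄ = F·P·Fᵀ + Q = [100393970/277793 -49322808/277793 166806/277793; -49322808/277793 25278046/277793 -18696/277793; 166806/277793 -18696/277793 1157858/277793]
step 1: y = z − H·x̄ = [16171917/277793, 5282817/277793]
step 1: S = H·P̄·Hᵀ + R = [1610456985/277793 617276172/277793; 617276172/277793 256879888/277793]
step 1: K = P̄·Hᵀ·S⁻¹ = [149096839/612419016 10917641/816558688; -2902325471/14698056384 3791542031/19597408512; -26023291/612419016 95831851/816558688]
step 1: x' = x̄ + K·y = [80463469/816558688, 461118187/19597408512, 741460439/816558688]
step 1: P' = (I − K·H)·P̄ = [161061291/51034918 -53088151/1224838032 -158394383/51034918; -53088151/1224838032 3435855407/29396112768 67908427/1224838032; -158394383/51034918 67908427/1224838032 159557859/51034918]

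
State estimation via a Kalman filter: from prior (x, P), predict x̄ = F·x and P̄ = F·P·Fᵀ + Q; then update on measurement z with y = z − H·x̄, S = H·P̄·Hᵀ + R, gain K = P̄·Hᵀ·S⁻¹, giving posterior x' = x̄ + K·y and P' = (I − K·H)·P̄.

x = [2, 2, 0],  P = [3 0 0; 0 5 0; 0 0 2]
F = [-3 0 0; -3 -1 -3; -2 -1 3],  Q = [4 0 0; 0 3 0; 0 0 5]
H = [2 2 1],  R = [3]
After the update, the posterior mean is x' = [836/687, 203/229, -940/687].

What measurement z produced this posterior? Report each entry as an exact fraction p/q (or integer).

x̄ = F·x = [-6, -8, -6]
P̄ = F·P·Fᵀ + Q = [31 27 18; 27 53 5; 18 5 40]
S = H·P̄·Hᵀ + R = [687]
K = P̄·Hᵀ·S⁻¹ = [134/687; 55/229; 86/687]
x' − x̄ = [4958/687, 2035/229, 3182/687] = K·y
y = (KᵀK)⁻¹·Kᵀ·(x' − x̄) = [37]
z = y + H·x̄ = [37] + [-34] = [3]

z = [3]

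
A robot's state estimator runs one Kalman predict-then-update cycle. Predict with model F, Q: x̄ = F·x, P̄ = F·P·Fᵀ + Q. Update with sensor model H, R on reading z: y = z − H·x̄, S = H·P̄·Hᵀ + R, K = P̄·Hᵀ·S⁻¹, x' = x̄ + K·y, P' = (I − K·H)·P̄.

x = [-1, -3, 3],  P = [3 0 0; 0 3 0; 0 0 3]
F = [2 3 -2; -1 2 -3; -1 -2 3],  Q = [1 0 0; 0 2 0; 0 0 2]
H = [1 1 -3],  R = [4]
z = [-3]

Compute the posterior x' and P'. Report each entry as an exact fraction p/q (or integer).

x' = [-25/16, -63/128, 53/128]
P' = [39/4 -223/32 21/32; -223/32 2983/256 339/256; 21/32 339/256 239/256]

x̄ = F·x = [-17, -14, 16]
P̄ = F·P·Fᵀ + Q = [52 30 -42; 30 44 -36; -42 -36 44]
y = z − H·x̄ = [76]
S = H·P̄·Hᵀ + R = [1024]
K = P̄·Hᵀ·S⁻¹ = [13/64; 91/512; -105/512]
x' = x̄ + K·y = [-25/16, -63/128, 53/128]
P' = (I − K·H)·P̄ = [39/4 -223/32 21/32; -223/32 2983/256 339/256; 21/32 339/256 239/256]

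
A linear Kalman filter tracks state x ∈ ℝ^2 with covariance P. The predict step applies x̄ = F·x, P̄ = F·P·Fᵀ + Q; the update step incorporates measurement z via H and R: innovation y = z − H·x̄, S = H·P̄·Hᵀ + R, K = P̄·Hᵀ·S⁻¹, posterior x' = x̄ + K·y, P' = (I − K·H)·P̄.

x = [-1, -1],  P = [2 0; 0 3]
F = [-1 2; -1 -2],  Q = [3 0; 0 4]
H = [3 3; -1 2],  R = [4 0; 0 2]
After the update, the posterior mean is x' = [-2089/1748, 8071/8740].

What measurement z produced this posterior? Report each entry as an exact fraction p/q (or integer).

z = [-1, 3]

x̄ = F·x = [-1, 3]
P̄ = F·P·Fᵀ + Q = [17 -10; -10 18]
S = H·P̄·Hᵀ + R = [139 27; 27 131]
K = P̄·Hᵀ·S⁻¹ = [375/1748 -571/1748; 951/8740 2873/8740]
x' − x̄ = [-341/1748, -18149/8740] = K·y
y = (KᵀK)⁻¹·Kᵀ·(x' − x̄) = [-7, -4]
z = y + H·x̄ = [-7, -4] + [6, 7] = [-1, 3]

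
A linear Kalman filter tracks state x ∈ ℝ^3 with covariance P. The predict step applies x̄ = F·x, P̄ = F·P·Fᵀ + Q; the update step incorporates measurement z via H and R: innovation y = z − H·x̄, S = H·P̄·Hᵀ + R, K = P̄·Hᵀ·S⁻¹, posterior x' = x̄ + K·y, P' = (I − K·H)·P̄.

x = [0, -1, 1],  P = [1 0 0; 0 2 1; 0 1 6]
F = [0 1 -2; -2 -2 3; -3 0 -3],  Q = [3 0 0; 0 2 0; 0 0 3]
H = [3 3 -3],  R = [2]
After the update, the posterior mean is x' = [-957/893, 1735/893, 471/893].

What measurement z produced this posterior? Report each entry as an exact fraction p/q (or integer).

z = [1]

x̄ = F·x = [-3, 5, -3]
P̄ = F·P·Fᵀ + Q = [25 -33 33; -33 56 -42; 33 -42 66]
S = H·P̄·Hᵀ + R = [893]
K = P̄·Hᵀ·S⁻¹ = [-123/893; 195/893; -225/893]
x' − x̄ = [1722/893, -2730/893, 3150/893] = K·y
y = (KᵀK)⁻¹·Kᵀ·(x' − x̄) = [-14]
z = y + H·x̄ = [-14] + [15] = [1]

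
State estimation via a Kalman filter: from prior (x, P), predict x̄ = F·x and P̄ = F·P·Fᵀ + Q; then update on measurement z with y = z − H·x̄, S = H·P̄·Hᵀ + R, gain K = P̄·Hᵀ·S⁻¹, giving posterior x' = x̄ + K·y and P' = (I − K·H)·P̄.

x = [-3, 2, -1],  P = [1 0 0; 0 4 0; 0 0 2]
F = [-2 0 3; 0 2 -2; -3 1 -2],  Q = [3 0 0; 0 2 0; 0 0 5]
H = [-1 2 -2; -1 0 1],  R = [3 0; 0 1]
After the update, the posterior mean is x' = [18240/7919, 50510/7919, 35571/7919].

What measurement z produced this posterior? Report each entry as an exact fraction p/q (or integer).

z = [2, 2]

x̄ = F·x = [3, 6, 13]
P̄ = F·P·Fᵀ + Q = [25 -12 -6; -12 26 16; -6 16 26]
S = H·P̄·Hᵀ + R = [132 23; 23 64]
K = P̄·Hᵀ·S⁻¹ = [-1655/7919 -3241/7919; 1404/7919 2960/7919; -1632/7919 4546/7919]
x' − x̄ = [-5517/7919, 2996/7919, -67376/7919] = K·y
y = (KᵀK)⁻¹·Kᵀ·(x' − x̄) = [19, -8]
z = y + H·x̄ = [19, -8] + [-17, 10] = [2, 2]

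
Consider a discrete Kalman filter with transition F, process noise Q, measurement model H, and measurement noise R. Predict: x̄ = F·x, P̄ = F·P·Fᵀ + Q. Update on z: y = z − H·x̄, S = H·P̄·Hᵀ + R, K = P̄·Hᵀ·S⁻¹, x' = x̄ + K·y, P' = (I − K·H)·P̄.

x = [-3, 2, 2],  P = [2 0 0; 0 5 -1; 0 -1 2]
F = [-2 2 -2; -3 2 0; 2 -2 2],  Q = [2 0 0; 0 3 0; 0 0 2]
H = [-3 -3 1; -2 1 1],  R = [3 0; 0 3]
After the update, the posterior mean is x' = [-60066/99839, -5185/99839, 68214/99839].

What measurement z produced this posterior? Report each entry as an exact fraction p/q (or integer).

z = [3, 1]

x̄ = F·x = [6, 13, -6]
P̄ = F·P·Fᵀ + Q = [46 36 -44; 36 41 -36; -44 -36 46]
S = H·P̄·Hᵀ + R = [1960 599; 599 234]
K = P̄·Hᵀ·S⁻¹ = [-7960/99839 -22290/99839; -22345/99839 28613/99839; 8222/99839 20766/99839]
x' − x̄ = [-659100/99839, -1303092/99839, 667248/99839] = K·y
y = (KᵀK)⁻¹·Kᵀ·(x' − x̄) = [66, 6]
z = y + H·x̄ = [66, 6] + [-63, -5] = [3, 1]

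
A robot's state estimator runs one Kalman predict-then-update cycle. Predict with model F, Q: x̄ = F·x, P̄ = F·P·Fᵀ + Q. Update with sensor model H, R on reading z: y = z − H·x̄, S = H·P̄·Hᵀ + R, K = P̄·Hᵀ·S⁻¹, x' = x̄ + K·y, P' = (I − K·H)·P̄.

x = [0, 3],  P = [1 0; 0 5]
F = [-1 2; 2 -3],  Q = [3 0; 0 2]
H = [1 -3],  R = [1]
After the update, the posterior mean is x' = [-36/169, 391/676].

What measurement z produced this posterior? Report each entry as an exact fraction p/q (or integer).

x̄ = F·x = [6, -9]
P̄ = F·P·Fᵀ + Q = [24 -32; -32 51]
S = H·P̄·Hᵀ + R = [676]
K = P̄·Hᵀ·S⁻¹ = [30/169; -185/676]
x' − x̄ = [-1050/169, 6475/676] = K·y
y = (KᵀK)⁻¹·Kᵀ·(x' − x̄) = [-35]
z = y + H·x̄ = [-35] + [33] = [-2]

z = [-2]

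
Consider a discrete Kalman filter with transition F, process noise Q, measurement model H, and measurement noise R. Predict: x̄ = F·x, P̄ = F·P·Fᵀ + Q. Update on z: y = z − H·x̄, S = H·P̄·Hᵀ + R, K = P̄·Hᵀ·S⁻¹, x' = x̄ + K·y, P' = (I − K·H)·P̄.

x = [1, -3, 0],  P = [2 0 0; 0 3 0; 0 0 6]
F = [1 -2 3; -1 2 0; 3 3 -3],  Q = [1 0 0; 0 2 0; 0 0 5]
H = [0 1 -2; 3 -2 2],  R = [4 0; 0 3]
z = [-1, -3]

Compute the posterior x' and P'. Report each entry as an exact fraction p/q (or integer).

x̄ = F·x = [7, -7, -6]
P̄ = F·P·Fᵀ + Q = [69 -14 -66; -14 16 12; -66 12 104]
y = z − H·x̄ = [-6, -26]
S = H·P̄·Hᵀ + R = [388 -22; -22 384]
K = P̄·Hᵀ·S⁻¹ = [23789/74254 10640/37127; -1043/37127 -4894/37127; -18893/37127 -2436/37127]
x' = x̄ + K·y = [-88118/37127, -126387/37127, -46068/37127]
P' = (I − K·H)·P̄ = [62292/37127 107378/37127 29900/37127; 107378/37127 340988/37127 172580/37127; 29900/37127 172580/37127 124076/37127]

x' = [-88118/37127, -126387/37127, -46068/37127]
P' = [62292/37127 107378/37127 29900/37127; 107378/37127 340988/37127 172580/37127; 29900/37127 172580/37127 124076/37127]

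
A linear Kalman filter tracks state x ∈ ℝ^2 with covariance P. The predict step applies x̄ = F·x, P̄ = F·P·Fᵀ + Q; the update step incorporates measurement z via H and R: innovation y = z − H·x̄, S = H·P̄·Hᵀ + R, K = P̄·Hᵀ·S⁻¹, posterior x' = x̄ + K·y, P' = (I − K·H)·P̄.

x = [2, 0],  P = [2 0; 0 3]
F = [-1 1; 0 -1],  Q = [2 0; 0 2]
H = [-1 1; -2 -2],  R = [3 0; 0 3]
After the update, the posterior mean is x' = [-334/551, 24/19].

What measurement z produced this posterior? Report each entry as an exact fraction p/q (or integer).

z = [2, -2]

x̄ = F·x = [-2, 0]
P̄ = F·P·Fᵀ + Q = [7 -3; -3 5]
S = H·P̄·Hᵀ + R = [21 4; 4 27]
K = P̄·Hᵀ·S⁻¹ = [-238/551 -128/551; 8/19 -4/19]
x' − x̄ = [768/551, 24/19] = K·y
y = (KᵀK)⁻¹·Kᵀ·(x' − x̄) = [0, -6]
z = y + H·x̄ = [0, -6] + [2, 4] = [2, -2]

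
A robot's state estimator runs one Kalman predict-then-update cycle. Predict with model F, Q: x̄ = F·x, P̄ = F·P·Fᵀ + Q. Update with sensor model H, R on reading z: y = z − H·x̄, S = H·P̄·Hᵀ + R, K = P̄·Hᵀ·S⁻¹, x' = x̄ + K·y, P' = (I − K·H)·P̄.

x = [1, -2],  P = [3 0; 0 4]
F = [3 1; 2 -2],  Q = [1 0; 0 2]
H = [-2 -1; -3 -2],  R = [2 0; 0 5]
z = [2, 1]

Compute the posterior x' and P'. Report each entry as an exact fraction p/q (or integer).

x̄ = F·x = [1, 6]
P̄ = F·P·Fᵀ + Q = [32 10; 10 30]
y = z − H·x̄ = [10, 16]
S = H·P̄·Hᵀ + R = [200 322; 322 533]
K = P̄·Hᵀ·S⁻¹ = [-1045/1458 157/729; 1165/1458 -475/729]
x' = x̄ + K·y = [-1984/729, 2599/729]
P' = (I − K·H)·P̄ = [2875/729 -4705/729; -4705/729 8245/729]

x' = [-1984/729, 2599/729]
P' = [2875/729 -4705/729; -4705/729 8245/729]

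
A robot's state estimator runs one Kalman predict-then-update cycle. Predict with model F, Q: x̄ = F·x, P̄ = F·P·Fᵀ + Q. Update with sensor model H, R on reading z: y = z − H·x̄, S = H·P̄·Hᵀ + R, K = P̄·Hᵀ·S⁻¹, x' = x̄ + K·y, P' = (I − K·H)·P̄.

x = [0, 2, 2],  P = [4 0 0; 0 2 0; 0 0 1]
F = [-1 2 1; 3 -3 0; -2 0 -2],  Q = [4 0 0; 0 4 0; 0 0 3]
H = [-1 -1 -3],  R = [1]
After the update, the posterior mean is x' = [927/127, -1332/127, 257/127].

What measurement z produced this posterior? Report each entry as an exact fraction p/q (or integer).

z = [-3]

x̄ = F·x = [6, -6, -4]
P̄ = F·P·Fᵀ + Q = [17 -24 6; -24 58 -24; 6 -24 23]
S = H·P̄·Hᵀ + R = [127]
K = P̄·Hᵀ·S⁻¹ = [-11/127; 38/127; -51/127]
x' − x̄ = [165/127, -570/127, 765/127] = K·y
y = (KᵀK)⁻¹·Kᵀ·(x' − x̄) = [-15]
z = y + H·x̄ = [-15] + [12] = [-3]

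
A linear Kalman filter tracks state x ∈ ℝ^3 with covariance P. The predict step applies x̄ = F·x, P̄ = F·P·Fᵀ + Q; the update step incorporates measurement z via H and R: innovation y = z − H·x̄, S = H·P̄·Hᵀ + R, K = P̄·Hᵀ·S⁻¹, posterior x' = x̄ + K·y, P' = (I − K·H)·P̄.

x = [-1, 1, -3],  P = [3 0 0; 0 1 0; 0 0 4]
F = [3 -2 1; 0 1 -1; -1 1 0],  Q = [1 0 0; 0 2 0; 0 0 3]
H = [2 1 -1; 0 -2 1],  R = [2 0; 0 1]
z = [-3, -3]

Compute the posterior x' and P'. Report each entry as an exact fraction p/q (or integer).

x̄ = F·x = [-8, 4, 2]
P̄ = F·P·Fᵀ + Q = [36 -6 -11; -6 7 1; -11 1 7]
y = z − H·x̄ = [11, 3]
S = H·P̄·Hᵀ + R = [178 -16; -16 32]
K = P̄·Hᵀ·S⁻¹ = [31/68 141/544; -5/68 -241/544; -3/20 13/160]
x' = x̄ + K·y = [-1201/544, 1013/544, 19/32]
P' = (I − K·H)·P̄ = [347/544 57/544 15/32; 57/544 435/544 37/32; 15/32 37/32 383/160]

x' = [-1201/544, 1013/544, 19/32]
P' = [347/544 57/544 15/32; 57/544 435/544 37/32; 15/32 37/32 383/160]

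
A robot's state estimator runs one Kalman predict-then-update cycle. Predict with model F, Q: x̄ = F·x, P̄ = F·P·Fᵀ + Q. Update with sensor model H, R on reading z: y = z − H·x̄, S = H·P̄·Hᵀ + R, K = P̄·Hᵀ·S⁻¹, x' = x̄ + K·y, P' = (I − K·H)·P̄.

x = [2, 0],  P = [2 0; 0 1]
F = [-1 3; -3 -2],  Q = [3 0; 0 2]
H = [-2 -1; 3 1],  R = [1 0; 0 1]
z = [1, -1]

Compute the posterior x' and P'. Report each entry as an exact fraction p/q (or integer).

x̄ = F·x = [-2, -6]
P̄ = F·P·Fᵀ + Q = [14 0; 0 24]
y = z − H·x̄ = [-9, 11]
S = H·P̄·Hᵀ + R = [81 -108; -108 151]
K = P̄·Hᵀ·S⁻¹ = [44/81 2/3; -344/189 -8/7]
x' = x̄ + K·y = [4/9, -46/21]
P' = (I − K·H)·P̄ = [98/81 -80/27; -80/27 488/63]

x' = [4/9, -46/21]
P' = [98/81 -80/27; -80/27 488/63]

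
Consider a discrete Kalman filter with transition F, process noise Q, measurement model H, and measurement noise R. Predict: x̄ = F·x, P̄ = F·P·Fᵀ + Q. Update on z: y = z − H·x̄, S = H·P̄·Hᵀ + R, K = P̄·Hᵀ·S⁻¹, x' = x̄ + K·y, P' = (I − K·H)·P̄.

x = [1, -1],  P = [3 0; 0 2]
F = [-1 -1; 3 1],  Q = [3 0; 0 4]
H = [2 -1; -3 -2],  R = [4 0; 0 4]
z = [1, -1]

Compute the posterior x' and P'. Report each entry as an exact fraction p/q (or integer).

x̄ = F·x = [0, 2]
P̄ = F·P·Fᵀ + Q = [8 -11; -11 33]
y = z − H·x̄ = [3, 3]
S = H·P̄·Hᵀ + R = [113 29; 29 76]
K = P̄·Hᵀ·S⁻¹ = [2110/7747 -1009/7747; -3223/7747 -2134/7747]
x' = x̄ + K·y = [3303/7747, -577/7747]
P' = (I − K·H)·P̄ = [2988/7747 -2464/7747; -2464/7747 7964/7747]

x' = [3303/7747, -577/7747]
P' = [2988/7747 -2464/7747; -2464/7747 7964/7747]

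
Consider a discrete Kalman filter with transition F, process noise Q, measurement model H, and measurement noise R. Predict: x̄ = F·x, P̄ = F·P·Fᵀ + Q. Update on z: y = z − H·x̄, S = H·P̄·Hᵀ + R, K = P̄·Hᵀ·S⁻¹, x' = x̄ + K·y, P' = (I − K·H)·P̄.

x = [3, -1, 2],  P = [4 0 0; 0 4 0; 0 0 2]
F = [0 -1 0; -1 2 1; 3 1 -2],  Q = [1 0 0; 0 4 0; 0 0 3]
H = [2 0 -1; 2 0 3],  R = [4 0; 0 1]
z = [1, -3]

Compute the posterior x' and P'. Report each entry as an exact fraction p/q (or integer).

x̄ = F·x = [1, -3, 4]
P̄ = F·P·Fᵀ + Q = [5 -8 -4; -8 26 -8; -4 -8 51]
y = z − H·x̄ = [3, -17]
S = H·P̄·Hᵀ + R = [91 -149; -149 432]
K = P̄·Hᵀ·S⁻¹ = [5750/17111 1904/17111; -9416/17111 -4832/17111; -3883/17111 4404/17111]
x' = x̄ + K·y = [1993/17111, 2563/17111, -18073/17111]
P' = (I − K·H)·P̄ = [8863/17111 -14728/17111 -5274/17111; -14728/17111 176278/17111 8208/17111; -5274/17111 8208/17111 4984/17111]

x' = [1993/17111, 2563/17111, -18073/17111]
P' = [8863/17111 -14728/17111 -5274/17111; -14728/17111 176278/17111 8208/17111; -5274/17111 8208/17111 4984/17111]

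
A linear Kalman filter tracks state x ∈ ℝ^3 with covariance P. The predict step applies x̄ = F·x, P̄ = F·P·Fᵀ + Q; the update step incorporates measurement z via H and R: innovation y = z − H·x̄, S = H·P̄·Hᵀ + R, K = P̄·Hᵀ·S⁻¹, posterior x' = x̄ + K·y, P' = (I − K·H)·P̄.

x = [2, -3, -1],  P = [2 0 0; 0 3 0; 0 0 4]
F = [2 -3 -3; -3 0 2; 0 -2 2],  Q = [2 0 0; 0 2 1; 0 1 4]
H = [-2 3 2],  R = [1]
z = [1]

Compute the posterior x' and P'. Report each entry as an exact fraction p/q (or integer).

x' = [9830/1429, -946/1429, 11939/1429]
P' = [33561/1429 5480/1429 25208/1429; 5480/1429 5648/1429 -2885/1429; 25208/1429 -2885/1429 29599/1429]

x̄ = F·x = [16, -8, 4]
P̄ = F·P·Fᵀ + Q = [73 -36 -6; -36 36 17; -6 17 32]
y = z − H·x̄ = [49]
S = H·P̄·Hᵀ + R = [1429]
K = P̄·Hᵀ·S⁻¹ = [-266/1429; 214/1429; 127/1429]
x' = x̄ + K·y = [9830/1429, -946/1429, 11939/1429]
P' = (I − K·H)·P̄ = [33561/1429 5480/1429 25208/1429; 5480/1429 5648/1429 -2885/1429; 25208/1429 -2885/1429 29599/1429]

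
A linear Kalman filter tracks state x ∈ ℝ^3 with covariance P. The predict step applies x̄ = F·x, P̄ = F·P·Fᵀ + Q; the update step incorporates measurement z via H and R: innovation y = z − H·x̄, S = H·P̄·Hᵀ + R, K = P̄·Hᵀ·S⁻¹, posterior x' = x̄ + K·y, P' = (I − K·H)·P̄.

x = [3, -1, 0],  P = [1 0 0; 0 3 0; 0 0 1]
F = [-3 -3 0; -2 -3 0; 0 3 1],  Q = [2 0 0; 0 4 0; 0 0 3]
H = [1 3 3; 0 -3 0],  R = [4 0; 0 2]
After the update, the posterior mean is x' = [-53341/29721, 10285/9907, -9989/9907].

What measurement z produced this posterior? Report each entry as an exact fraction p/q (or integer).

x̄ = F·x = [-6, -3, -3]
P̄ = F·P·Fᵀ + Q = [38 33 -27; 33 35 -27; -27 -27 31]
S = H·P̄·Hᵀ + R = [186 -171; -171 317]
K = P̄·Hᵀ·S⁻¹ = [823/29721 -2946/9907; 38/9907 -3261/9907; 3032/9907 4167/9907]
x' − x̄ = [124985/29721, 40006/9907, 19732/9907] = K·y
y = (KᵀK)⁻¹·Kᵀ·(x' − x̄) = [23, -12]
z = y + H·x̄ = [23, -12] + [-24, 9] = [-1, -3]

z = [-1, -3]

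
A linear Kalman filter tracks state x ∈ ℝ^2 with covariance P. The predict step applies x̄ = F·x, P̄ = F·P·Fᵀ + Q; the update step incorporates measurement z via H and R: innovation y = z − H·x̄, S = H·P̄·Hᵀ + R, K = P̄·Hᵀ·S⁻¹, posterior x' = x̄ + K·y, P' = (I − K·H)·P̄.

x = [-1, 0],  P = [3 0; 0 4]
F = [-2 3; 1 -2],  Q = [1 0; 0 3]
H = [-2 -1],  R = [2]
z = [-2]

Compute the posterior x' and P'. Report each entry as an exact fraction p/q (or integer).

x̄ = F·x = [2, -1]
P̄ = F·P·Fᵀ + Q = [49 -30; -30 22]
y = z − H·x̄ = [1]
S = H·P̄·Hᵀ + R = [100]
K = P̄·Hᵀ·S⁻¹ = [-17/25; 19/50]
x' = x̄ + K·y = [33/25, -31/50]
P' = (I − K·H)·P̄ = [69/25 -104/25; -104/25 189/25]

x' = [33/25, -31/50]
P' = [69/25 -104/25; -104/25 189/25]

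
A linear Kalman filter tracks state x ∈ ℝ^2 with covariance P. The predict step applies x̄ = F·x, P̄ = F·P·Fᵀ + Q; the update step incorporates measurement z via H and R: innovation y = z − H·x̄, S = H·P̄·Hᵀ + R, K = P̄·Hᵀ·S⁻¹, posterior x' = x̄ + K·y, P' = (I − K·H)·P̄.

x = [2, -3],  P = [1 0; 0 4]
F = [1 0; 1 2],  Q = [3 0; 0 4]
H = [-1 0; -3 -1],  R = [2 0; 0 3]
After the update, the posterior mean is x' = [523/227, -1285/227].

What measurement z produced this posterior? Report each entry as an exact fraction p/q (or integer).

x̄ = F·x = [2, -4]
P̄ = F·P·Fᵀ + Q = [4 1; 1 21]
S = H·P̄·Hᵀ + R = [6 13; 13 66]
K = P̄·Hᵀ·S⁻¹ = [-95/227 -26/227; 246/227 -131/227]
x' − x̄ = [69/227, -377/227] = K·y
y = (KᵀK)⁻¹·Kᵀ·(x' − x̄) = [-1, 1]
z = y + H·x̄ = [-1, 1] + [-2, -2] = [-3, -1]

z = [-3, -1]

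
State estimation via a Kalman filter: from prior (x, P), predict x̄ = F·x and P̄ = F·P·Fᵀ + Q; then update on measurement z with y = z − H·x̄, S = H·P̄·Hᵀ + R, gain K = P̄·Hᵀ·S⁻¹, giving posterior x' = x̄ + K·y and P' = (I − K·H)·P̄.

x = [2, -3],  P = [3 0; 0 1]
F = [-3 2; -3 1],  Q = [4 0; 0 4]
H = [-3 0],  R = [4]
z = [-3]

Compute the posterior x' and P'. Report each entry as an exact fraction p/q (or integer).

x' = [267/319, 18/11]
P' = [140/319 4/11; 4/11 91/11]

x̄ = F·x = [-12, -9]
P̄ = F·P·Fᵀ + Q = [35 29; 29 32]
y = z − H·x̄ = [-39]
S = H·P̄·Hᵀ + R = [319]
K = P̄·Hᵀ·S⁻¹ = [-105/319; -3/11]
x' = x̄ + K·y = [267/319, 18/11]
P' = (I − K·H)·P̄ = [140/319 4/11; 4/11 91/11]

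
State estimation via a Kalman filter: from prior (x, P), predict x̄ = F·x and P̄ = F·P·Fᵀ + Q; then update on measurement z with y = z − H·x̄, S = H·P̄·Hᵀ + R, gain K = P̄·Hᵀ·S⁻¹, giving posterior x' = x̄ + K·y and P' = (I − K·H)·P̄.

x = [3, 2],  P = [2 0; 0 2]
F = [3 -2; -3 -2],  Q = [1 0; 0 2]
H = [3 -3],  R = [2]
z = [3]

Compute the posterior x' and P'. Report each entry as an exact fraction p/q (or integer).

x' = [-2276/677, -2987/677]
P' = [5958/677 5884/677; 5884/677 5960/677]

x̄ = F·x = [5, -13]
P̄ = F·P·Fᵀ + Q = [27 -10; -10 28]
y = z − H·x̄ = [-51]
S = H·P̄·Hᵀ + R = [677]
K = P̄·Hᵀ·S⁻¹ = [111/677; -114/677]
x' = x̄ + K·y = [-2276/677, -2987/677]
P' = (I − K·H)·P̄ = [5958/677 5884/677; 5884/677 5960/677]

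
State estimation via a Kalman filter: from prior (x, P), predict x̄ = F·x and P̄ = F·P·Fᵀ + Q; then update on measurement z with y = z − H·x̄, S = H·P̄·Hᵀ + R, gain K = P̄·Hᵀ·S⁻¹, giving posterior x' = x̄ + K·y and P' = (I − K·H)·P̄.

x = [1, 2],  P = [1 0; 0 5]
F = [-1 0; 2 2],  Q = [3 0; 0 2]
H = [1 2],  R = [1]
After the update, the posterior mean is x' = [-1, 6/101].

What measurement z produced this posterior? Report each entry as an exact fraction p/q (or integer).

z = [-1]

x̄ = F·x = [-1, 6]
P̄ = F·P·Fᵀ + Q = [4 -2; -2 26]
S = H·P̄·Hᵀ + R = [101]
K = P̄·Hᵀ·S⁻¹ = [0; 50/101]
x' − x̄ = [0, -600/101] = K·y
y = (KᵀK)⁻¹·Kᵀ·(x' − x̄) = [-12]
z = y + H·x̄ = [-12] + [11] = [-1]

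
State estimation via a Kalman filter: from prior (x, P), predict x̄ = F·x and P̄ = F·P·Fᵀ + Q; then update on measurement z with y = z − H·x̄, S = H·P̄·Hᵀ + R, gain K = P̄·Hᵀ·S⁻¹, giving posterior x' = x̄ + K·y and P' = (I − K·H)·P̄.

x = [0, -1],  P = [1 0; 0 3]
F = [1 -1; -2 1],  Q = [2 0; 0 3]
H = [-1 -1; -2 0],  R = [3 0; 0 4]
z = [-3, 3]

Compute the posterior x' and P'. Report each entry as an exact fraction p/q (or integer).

x̄ = F·x = [1, -1]
P̄ = F·P·Fᵀ + Q = [6 -5; -5 10]
y = z − H·x̄ = [-3, 5]
S = H·P̄·Hᵀ + R = [9 2; 2 28]
K = P̄·Hᵀ·S⁻¹ = [-1/62 -53/124; -20/31 25/62]
x' = x̄ + K·y = [-135/124, 183/62]
P' = (I − K·H)·P̄ = [53/62 -25/31; -25/31 85/31]

x' = [-135/124, 183/62]
P' = [53/62 -25/31; -25/31 85/31]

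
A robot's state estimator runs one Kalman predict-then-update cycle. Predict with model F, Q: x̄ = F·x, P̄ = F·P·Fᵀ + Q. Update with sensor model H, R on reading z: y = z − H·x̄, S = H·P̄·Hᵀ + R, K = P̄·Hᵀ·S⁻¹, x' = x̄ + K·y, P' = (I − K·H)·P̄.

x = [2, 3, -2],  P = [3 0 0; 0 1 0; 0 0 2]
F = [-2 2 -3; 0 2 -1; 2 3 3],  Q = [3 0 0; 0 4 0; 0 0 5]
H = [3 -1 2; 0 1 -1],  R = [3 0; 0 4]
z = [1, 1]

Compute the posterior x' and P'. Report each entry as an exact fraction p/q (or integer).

x' = [-2297/5038, 12032/2519, 9629/2519]
P' = [11581/5038 -3760/2519 -9464/2519; -3760/2519 15440/2519 13780/2519; -9464/2519 13780/2519 21500/2519]

x̄ = F·x = [8, 8, 7]
P̄ = F·P·Fᵀ + Q = [37 10 -24; 10 10 0; -24 0 44]
y = z − H·x̄ = [-29, 0]
S = H·P̄·Hᵀ + R = [174 4; 4 58]
K = P̄·Hᵀ·S⁻¹ = [1469/5038 1426/2519; 280/2519 415/2519; 276/2519 -1930/2519]
x' = x̄ + K·y = [-2297/5038, 12032/2519, 9629/2519]
P' = (I − K·H)·P̄ = [11581/5038 -3760/2519 -9464/2519; -3760/2519 15440/2519 13780/2519; -9464/2519 13780/2519 21500/2519]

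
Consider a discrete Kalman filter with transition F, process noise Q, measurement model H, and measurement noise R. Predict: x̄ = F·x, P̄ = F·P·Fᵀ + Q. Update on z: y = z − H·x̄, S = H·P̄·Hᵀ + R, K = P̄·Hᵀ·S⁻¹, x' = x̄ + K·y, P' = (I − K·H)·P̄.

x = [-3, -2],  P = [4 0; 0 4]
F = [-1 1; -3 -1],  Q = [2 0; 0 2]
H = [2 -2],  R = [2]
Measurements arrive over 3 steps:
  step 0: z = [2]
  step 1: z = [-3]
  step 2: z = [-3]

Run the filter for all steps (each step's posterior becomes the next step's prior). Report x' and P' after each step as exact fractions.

step 0: x̄ = F·x = [1, 11]
step 0: P̄ = F·P·Fᵀ + Q = [10 8; 8 42]
step 0: y = z − H·x̄ = [22]
step 0: S = H·P̄·Hᵀ + R = [146]
step 0: K = P̄·Hᵀ·S⁻¹ = [2/73; -34/73]
step 0: x' = x̄ + K·y = [117/73, 55/73]
step 0: P' = (I − K·H)·P̄ = [722/73 720/73; 720/73 754/73]
step 1: x̄ = F·x = [-62/73, -406/73]
step 1: P̄ = F·P·Fᵀ + Q = [182/73 -28/73; -28/73 11718/73]
step 1: y = z − H·x̄ = [-907/73]
step 1: S = H·P̄·Hᵀ + R = [47970/73]
step 1: K = P̄·Hᵀ·S⁻¹ = [14/1599; -11746/23985]
step 1: x' = x̄ + K·y = [-1532/1599, 12544/23985]
step 1: P' = (I − K·H)·P̄ = [1302/533 3892/1599; 3892/1599 70126/23985]
step 2: x̄ = F·x = [35524/23985, 56396/23985]
step 2: P̄ = F·P·Fᵀ + Q = [59926/23985 -11116/23985; -11116/23985 995686/23985]
step 2: y = z − H·x̄ = [-30211/23985]
step 2: S = H·P̄·Hᵀ + R = [4359346/23985]
step 2: K = P̄·Hᵀ·S⁻¹ = [71042/2179673; -1006802/2179673]
step 2: x' = x̄ + K·y = [3138814/2179673, 6393218/2179673]
step 2: P' = (I − K·H)·P̄ = [5025022/2179673 4953980/2179673; 4953980/2179673 5960782/2179673]

step 0: x' = [117/73, 55/73], P' = [722/73 720/73; 720/73 754/73]
step 1: x' = [-1532/1599, 12544/23985], P' = [1302/533 3892/1599; 3892/1599 70126/23985]
step 2: x' = [3138814/2179673, 6393218/2179673], P' = [5025022/2179673 4953980/2179673; 4953980/2179673 5960782/2179673]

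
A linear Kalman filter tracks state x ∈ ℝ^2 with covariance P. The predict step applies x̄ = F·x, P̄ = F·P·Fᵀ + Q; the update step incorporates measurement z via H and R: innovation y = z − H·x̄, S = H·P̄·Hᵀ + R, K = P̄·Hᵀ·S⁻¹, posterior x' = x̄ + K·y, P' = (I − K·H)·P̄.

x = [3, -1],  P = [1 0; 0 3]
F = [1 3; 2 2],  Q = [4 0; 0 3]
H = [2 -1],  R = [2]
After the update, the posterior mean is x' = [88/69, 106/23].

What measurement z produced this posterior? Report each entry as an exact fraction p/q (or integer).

z = [-2]

x̄ = F·x = [0, 4]
P̄ = F·P·Fᵀ + Q = [32 20; 20 19]
S = H·P̄·Hᵀ + R = [69]
K = P̄·Hᵀ·S⁻¹ = [44/69; 7/23]
x' − x̄ = [88/69, 14/23] = K·y
y = (KᵀK)⁻¹·Kᵀ·(x' − x̄) = [2]
z = y + H·x̄ = [2] + [-4] = [-2]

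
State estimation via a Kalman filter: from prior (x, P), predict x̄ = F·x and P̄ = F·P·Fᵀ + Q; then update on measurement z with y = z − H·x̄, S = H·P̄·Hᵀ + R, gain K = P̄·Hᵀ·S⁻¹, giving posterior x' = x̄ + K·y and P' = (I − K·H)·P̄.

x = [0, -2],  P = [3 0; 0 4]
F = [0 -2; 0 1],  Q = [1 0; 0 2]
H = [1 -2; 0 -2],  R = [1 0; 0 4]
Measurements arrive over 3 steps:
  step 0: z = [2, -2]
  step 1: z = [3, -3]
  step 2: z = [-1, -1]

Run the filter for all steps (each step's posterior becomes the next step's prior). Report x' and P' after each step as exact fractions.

step 0: x' = [125/59, 8/59], P' = [207/118 34/59; 34/59 22/59]
step 1: x' = [2375/1398, -56/233], P' = [1727/1398 98/233; 98/233 76/233]
step 2: x' = [203/5238, 403/873], P' = [6287/5238 358/873; 358/873 94/291]

step 0: x̄ = F·x = [4, -2]
step 0: P̄ = F·P·Fᵀ + Q = [17 -8; -8 6]
step 0: y = z − H·x̄ = [-6, -6]
step 0: S = H·P̄·Hᵀ + R = [74 40; 40 28]
step 0: K = P̄·Hᵀ·S⁻¹ = [71/118 -17/59; -10/59 -11/59]
step 0: x' = x̄ + K·y = [125/59, 8/59]
step 0: P' = (I − K·H)·P̄ = [207/118 34/59; 34/59 22/59]
step 1: x̄ = F·x = [-16/59, 8/59]
step 1: P̄ = F·P·Fᵀ + Q = [147/59 -44/59; -44/59 140/59]
step 1: y = z − H·x̄ = [209/59, -161/59]
step 1: S = H·P̄·Hᵀ + R = [942/59 648/59; 648/59 796/59]
step 1: K = P̄·Hᵀ·S⁻¹ = [551/1398 -49/233; -54/233 -38/233]
step 1: x' = x̄ + K·y = [2375/1398, -56/233]
step 1: P' = (I − K·H)·P̄ = [1727/1398 98/233; 98/233 76/233]
step 2: x̄ = F·x = [112/233, -56/233]
step 2: P̄ = F·P·Fᵀ + Q = [537/233 -152/233; -152/233 542/233]
step 2: y = z − H·x̄ = [-457/233, -345/233]
step 2: S = H·P̄·Hᵀ + R = [3546/233 2472/233; 2472/233 3100/233]
step 2: K = P̄·Hᵀ·S⁻¹ = [1991/5238 -179/873; -206/873 -47/291]
step 2: x' = x̄ + K·y = [203/5238, 403/873]
step 2: P' = (I − K·H)·P̄ = [6287/5238 358/873; 358/873 94/291]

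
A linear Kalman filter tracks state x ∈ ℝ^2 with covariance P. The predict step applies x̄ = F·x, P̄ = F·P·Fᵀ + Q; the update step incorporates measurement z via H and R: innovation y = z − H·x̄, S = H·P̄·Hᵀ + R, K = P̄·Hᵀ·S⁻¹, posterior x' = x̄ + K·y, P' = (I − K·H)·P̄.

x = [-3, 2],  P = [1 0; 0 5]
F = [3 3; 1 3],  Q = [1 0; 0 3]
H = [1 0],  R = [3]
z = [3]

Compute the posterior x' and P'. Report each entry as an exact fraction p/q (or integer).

x' = [78/29, 231/29]
P' = [165/58 72/29; 72/29 269/29]

x̄ = F·x = [-3, 3]
P̄ = F·P·Fᵀ + Q = [55 48; 48 49]
y = z − H·x̄ = [6]
S = H·P̄·Hᵀ + R = [58]
K = P̄·Hᵀ·S⁻¹ = [55/58; 24/29]
x' = x̄ + K·y = [78/29, 231/29]
P' = (I − K·H)·P̄ = [165/58 72/29; 72/29 269/29]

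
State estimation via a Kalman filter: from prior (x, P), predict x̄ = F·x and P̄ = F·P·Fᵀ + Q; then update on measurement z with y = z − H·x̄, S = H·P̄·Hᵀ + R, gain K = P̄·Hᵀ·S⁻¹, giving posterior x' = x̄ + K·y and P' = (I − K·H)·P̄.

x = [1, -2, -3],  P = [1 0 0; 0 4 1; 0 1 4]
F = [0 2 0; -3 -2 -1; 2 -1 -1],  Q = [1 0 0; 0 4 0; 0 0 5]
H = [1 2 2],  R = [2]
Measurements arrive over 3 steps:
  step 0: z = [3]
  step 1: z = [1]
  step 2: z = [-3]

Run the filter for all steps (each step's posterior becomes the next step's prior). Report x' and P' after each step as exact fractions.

step 0: x̄ = F·x = [-4, 4, 7]
step 0: P̄ = F·P·Fᵀ + Q = [17 -18 -10; -18 37 9; -10 9 19]
step 0: y = z − H·x̄ = [-15]
step 0: S = H·P̄·Hᵀ + R = [203]
step 0: K = P̄·Hᵀ·S⁻¹ = [-39/203; 74/203; 46/203]
step 0: x' = x̄ + K·y = [-227/203, -298/203, 731/203]
step 0: P' = (I − K·H)·P̄ = [1930/203 -768/203 -236/203; -768/203 2035/203 -1577/203; -236/203 -1577/203 1741/203]
step 1: x̄ = F·x = [-596/203, 78/29, -887/203]
step 1: P̄ = F·P·Fᵀ + Q = [8343/203 -54/29 -3988/203; -54/29 1589/29 -1424/29; -3988/203 -1424/29 13373/203]
step 1: y = z − H·x̄ = [1481/203]
step 1: S = H·P̄·Hᵀ + R = [9525/203]
step 1: K = P̄·Hᵀ·S⁻¹ = [-389/9525; 644/3175; 2822/9525]
step 1: x' = x̄ + K·y = [-30803/9525, 13238/3175, -21031/9525]
step 1: P' = (I − K·H)·P̄ = [390718/9525 -4678/3175 -181714/9525; -4678/3175 167839/3175 -164856/3175; -181714/9525 -164856/3175 588247/9525]
step 2: x̄ = F·x = [26476/3175, 34012/9525, -26763/3175]
step 2: P̄ = F·P·Fᵀ + Q = [674531/3175 -313576/3175 -24678/3175; -313576/3175 2919913/9525 -800137/3175; -24678/3175 -800137/3175 832039/3175]
step 2: y = z − H·x̄ = [-15449/9525]
step 2: S = H·P̄·Hᵀ + R = [444427/9525]
step 2: K = P̄·Hᵀ·S⁻¹ = [-5931/444427; 98276/444427; 117378/444427]
step 2: x' = x̄ + K·y = [3715651/444427, 1427568/444427, -3936585/444427]
step 2: P' = (I − K·H)·P̄ = [94415138/444427 -43832236/444427 -3381264/444427; -43832236/444427 135226247/444427 -113211853/444427; -3381264/444427 -113211853/444427 115019863/444427]

step 0: x' = [-227/203, -298/203, 731/203], P' = [1930/203 -768/203 -236/203; -768/203 2035/203 -1577/203; -236/203 -1577/203 1741/203]
step 1: x' = [-30803/9525, 13238/3175, -21031/9525], P' = [390718/9525 -4678/3175 -181714/9525; -4678/3175 167839/3175 -164856/3175; -181714/9525 -164856/3175 588247/9525]
step 2: x' = [3715651/444427, 1427568/444427, -3936585/444427], P' = [94415138/444427 -43832236/444427 -3381264/444427; -43832236/444427 135226247/444427 -113211853/444427; -3381264/444427 -113211853/444427 115019863/444427]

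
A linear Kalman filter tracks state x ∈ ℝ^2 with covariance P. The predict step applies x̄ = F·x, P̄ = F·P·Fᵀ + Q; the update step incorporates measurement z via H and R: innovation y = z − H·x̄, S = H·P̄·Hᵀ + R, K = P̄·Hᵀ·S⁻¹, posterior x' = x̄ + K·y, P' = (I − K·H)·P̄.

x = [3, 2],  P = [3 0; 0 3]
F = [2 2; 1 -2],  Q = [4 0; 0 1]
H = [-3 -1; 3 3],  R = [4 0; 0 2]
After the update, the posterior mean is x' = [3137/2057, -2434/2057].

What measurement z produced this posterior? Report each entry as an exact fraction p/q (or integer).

z = [-3, 1]

x̄ = F·x = [10, -1]
P̄ = F·P·Fᵀ + Q = [28 -6; -6 16]
S = H·P̄·Hᵀ + R = [236 -228; -228 290]
K = P̄·Hᵀ·S⁻¹ = [-1893/4114 -276/2057; 1855/4114 942/2057]
x' − x̄ = [-17433/2057, -377/2057] = K·y
y = (KᵀK)⁻¹·Kᵀ·(x' − x̄) = [26, -26]
z = y + H·x̄ = [26, -26] + [-29, 27] = [-3, 1]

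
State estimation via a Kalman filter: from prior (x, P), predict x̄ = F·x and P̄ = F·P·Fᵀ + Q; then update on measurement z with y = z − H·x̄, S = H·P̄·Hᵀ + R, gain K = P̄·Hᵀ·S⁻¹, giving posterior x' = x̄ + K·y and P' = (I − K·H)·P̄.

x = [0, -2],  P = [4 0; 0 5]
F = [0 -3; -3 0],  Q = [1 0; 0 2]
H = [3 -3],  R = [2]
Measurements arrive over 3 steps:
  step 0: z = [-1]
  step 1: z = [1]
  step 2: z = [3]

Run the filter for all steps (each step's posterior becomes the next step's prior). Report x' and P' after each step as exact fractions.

step 0: x̄ = F·x = [6, 0]
step 0: P̄ = F·P·Fᵀ + Q = [46 0; 0 38]
step 0: y = z − H·x̄ = [-19]
step 0: S = H·P̄·Hᵀ + R = [758]
step 0: K = P̄·Hᵀ·S⁻¹ = [69/379; -57/379]
step 0: x' = x̄ + K·y = [963/379, 1083/379]
step 0: P' = (I − K·H)·P̄ = [7912/379 7866/379; 7866/379 7904/379]
step 1: x̄ = F·x = [-3249/379, -2889/379]
step 1: P̄ = F·P·Fᵀ + Q = [71515/379 70794/379; 70794/379 71966/379]
step 1: y = z − H·x̄ = [1459/379]
step 1: S = H·P̄·Hᵀ + R = [17795/379]
step 1: K = P̄·Hᵀ·S⁻¹ = [2163/17795; -3516/17795]
step 1: x' = x̄ + K·y = [-144222/17795, -149181/17795]
step 1: P' = (I − K·H)·P̄ = [3345464/17795 3344022/17795; 3344022/17795 3346366/17795]
step 2: x̄ = F·x = [447543/17795, 432666/17795]
step 2: P̄ = F·P·Fᵀ + Q = [30135089/17795 30096198/17795; 30096198/17795 30144766/17795]
step 2: y = z − H·x̄ = [8754/17795]
step 2: S = H·P̄·Hᵀ + R = [822721/17795]
step 2: K = P̄·Hᵀ·S⁻¹ = [116673/822721; -145704/822721]
step 2: x' = x̄ + K·y = [20748771/822721, 19931886/822721]
step 2: P' = (I − K·H)·P̄ = [1392478672/822721 1392400890/822721; 1392400890/822721 1392498026/822721]

step 0: x' = [963/379, 1083/379], P' = [7912/379 7866/379; 7866/379 7904/379]
step 1: x' = [-144222/17795, -149181/17795], P' = [3345464/17795 3344022/17795; 3344022/17795 3346366/17795]
step 2: x' = [20748771/822721, 19931886/822721], P' = [1392478672/822721 1392400890/822721; 1392400890/822721 1392498026/822721]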